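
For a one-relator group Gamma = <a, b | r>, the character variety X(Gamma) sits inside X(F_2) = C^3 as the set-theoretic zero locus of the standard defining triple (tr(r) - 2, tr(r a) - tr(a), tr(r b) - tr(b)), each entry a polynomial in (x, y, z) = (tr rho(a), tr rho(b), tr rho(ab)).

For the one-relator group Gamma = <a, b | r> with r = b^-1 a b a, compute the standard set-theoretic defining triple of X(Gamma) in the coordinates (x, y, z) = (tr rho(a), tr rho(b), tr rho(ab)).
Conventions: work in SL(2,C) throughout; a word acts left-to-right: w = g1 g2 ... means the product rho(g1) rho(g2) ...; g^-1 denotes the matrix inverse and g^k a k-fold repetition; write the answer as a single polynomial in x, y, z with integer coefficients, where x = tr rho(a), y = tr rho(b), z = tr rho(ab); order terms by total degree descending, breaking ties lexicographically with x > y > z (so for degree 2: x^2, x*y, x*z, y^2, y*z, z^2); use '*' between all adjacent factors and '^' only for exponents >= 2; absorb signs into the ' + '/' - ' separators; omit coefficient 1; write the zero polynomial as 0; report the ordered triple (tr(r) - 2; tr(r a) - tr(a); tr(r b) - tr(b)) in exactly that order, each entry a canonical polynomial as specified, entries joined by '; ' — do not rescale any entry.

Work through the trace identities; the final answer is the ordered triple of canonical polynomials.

tr(a b a) = tr(a) tr(b a) - tr(b)   [square of a] = x*z - y
tr(a b a b) = tr(b a) tr(b a) - tr(1)   [split at a repeated b] = z^2 - 2
tr(b^-1 a b a) = tr(a b a) tr(b) - tr(a b a b)   [inverse elimination on b] = x*y*z - y^2 - z^2 + 2
tr(a b a^2) = tr(a) tr(a b a) - tr(a b)   [square of a] = x^2*z - x*y - z
tr(b a b) = tr(b) tr(a b) - tr(a)   [square of b] = y*z - x
tr(a b a^2 b) = tr(a) tr(b a b a) - tr(b a b)   [square of a] = x*z^2 - y*z - x
tr(b^-1 a b a^2) = tr(a b a^2) tr(b) - tr(a b a^2 b)   [inverse elimination on b] = x^2*y*z - x*y^2 - x*z^2 + x
assemble the triple (tr(r) - 2; tr(r a) - x; tr(r b) - y)

x*y*z - y^2 - z^2; x^2*y*z - x*y^2 - x*z^2; x*z - 2*y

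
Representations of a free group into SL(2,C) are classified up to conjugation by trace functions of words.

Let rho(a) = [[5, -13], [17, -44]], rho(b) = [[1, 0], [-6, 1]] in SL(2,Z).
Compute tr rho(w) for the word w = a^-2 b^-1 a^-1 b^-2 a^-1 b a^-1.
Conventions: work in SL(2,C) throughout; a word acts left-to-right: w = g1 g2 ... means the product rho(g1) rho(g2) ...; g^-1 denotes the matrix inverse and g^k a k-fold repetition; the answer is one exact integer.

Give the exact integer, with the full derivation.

rho(a^-1) = [[-44, 13], [-17, 5]]
... * rho(a^-1) = [[-44, 13], [-17, 5]]  ->  [[1715, -507], [663, -196]]
... * rho(b^-1) = [[1, 0], [6, 1]]  ->  [[-1327, -507], [-513, -196]]
... * rho(a^-1) = [[-44, 13], [-17, 5]]  ->  [[67007, -19786], [25904, -7649]]
... * rho(b^-1) = [[1, 0], [6, 1]]  ->  [[-51709, -19786], [-19990, -7649]]
... * rho(b^-1) = [[1, 0], [6, 1]]  ->  [[-170425, -19786], [-65884, -7649]]
... * rho(a^-1) = [[-44, 13], [-17, 5]]  ->  [[7835062, -2314455], [3028929, -894737]]
... * rho(b) = [[1, 0], [-6, 1]]  ->  [[21721792, -2314455], [8397351, -894737]]
... * rho(a^-1) = [[-44, 13], [-17, 5]]  ->  [[-916413113, 270811021], [-354272915, 104691878]]
tr = -916413113 + 104691878 = -811721235

-811721235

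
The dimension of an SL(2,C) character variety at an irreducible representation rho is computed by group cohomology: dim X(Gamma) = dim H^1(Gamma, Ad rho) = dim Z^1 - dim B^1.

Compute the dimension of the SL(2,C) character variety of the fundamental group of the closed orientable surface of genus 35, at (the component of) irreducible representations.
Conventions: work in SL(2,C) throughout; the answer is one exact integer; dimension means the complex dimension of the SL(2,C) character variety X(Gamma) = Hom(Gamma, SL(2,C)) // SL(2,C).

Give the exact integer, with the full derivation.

204

Gamma = pi_1(Sigma_35) = < a_1, b_1, ..., a_35, b_35 | prod [a_i, b_i] > has 2g = 70 generators and 1 relator.
Unconstrained cocycle data is one sl_2 vector per generator (210 dimensions), cut by the relator condition d_2(z) = 0.
At an irreducible rho, H^2 = coker(d_2) vanishes (Poincare duality: H^2 is dual to H^0 = invariants = 0), so d_2 is surjective onto sl_2 and dim Z^1 = 210 - 3 = 207.
Coboundaries contribute dim B^1 = 3 (injective at irreducible rho).
dim H^1 = 207 - 3 = 204 = dim X.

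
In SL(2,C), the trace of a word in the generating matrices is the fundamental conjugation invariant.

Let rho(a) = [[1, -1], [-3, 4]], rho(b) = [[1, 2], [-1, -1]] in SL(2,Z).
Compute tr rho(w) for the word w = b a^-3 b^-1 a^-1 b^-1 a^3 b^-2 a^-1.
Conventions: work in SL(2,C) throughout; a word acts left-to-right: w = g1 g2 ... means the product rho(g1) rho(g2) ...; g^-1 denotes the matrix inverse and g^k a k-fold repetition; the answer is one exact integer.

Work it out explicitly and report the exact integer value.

81640

rho(b) = [[1, 2], [-1, -1]]
... * rho(a^-1) = [[4, 1], [3, 1]]  ->  [[10, 3], [-7, -2]]
... * rho(a^-1) = [[4, 1], [3, 1]]  ->  [[49, 13], [-34, -9]]
... * rho(a^-1) = [[4, 1], [3, 1]]  ->  [[235, 62], [-163, -43]]
... * rho(b^-1) = [[-1, -2], [1, 1]]  ->  [[-173, -408], [120, 283]]
... * rho(a^-1) = [[4, 1], [3, 1]]  ->  [[-1916, -581], [1329, 403]]
... * rho(b^-1) = [[-1, -2], [1, 1]]  ->  [[1335, 3251], [-926, -2255]]
... * rho(a) = [[1, -1], [-3, 4]]  ->  [[-8418, 11669], [5839, -8094]]
... * rho(a) = [[1, -1], [-3, 4]]  ->  [[-43425, 55094], [30121, -38215]]
... * rho(a) = [[1, -1], [-3, 4]]  ->  [[-208707, 263801], [144766, -182981]]
... * rho(b^-1) = [[-1, -2], [1, 1]]  ->  [[472508, 681215], [-327747, -472513]]
... * rho(b^-1) = [[-1, -2], [1, 1]]  ->  [[208707, -263801], [-144766, 182981]]
... * rho(a^-1) = [[4, 1], [3, 1]]  ->  [[43425, -55094], [-30121, 38215]]
tr = 43425 + 38215 = 81640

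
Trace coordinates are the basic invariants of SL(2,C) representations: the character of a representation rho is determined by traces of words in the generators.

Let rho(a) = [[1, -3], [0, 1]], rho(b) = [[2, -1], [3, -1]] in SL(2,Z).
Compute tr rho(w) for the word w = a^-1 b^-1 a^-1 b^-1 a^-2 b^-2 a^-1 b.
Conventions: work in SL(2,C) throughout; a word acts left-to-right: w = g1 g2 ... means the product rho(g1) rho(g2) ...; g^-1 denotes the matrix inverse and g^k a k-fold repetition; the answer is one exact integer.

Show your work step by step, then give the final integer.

rho(a^-1) = [[1, 3], [0, 1]]
... * rho(b^-1) = [[-1, 1], [-3, 2]]  ->  [[-10, 7], [-3, 2]]
... * rho(a^-1) = [[1, 3], [0, 1]]  ->  [[-10, -23], [-3, -7]]
... * rho(b^-1) = [[-1, 1], [-3, 2]]  ->  [[79, -56], [24, -17]]
... * rho(a^-1) = [[1, 3], [0, 1]]  ->  [[79, 181], [24, 55]]
... * rho(a^-1) = [[1, 3], [0, 1]]  ->  [[79, 418], [24, 127]]
... * rho(b^-1) = [[-1, 1], [-3, 2]]  ->  [[-1333, 915], [-405, 278]]
... * rho(b^-1) = [[-1, 1], [-3, 2]]  ->  [[-1412, 497], [-429, 151]]
... * rho(a^-1) = [[1, 3], [0, 1]]  ->  [[-1412, -3739], [-429, -1136]]
... * rho(b) = [[2, -1], [3, -1]]  ->  [[-14041, 5151], [-4266, 1565]]
tr = -14041 + 1565 = -12476

-12476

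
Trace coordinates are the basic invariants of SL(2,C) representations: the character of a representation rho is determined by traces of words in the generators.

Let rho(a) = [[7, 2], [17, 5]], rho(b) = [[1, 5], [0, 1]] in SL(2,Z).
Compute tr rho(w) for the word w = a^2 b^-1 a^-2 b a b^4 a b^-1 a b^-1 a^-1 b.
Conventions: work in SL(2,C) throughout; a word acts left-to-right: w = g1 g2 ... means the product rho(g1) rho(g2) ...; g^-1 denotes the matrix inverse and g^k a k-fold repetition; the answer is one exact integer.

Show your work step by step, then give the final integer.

-193150891375098

rho(a) = [[7, 2], [17, 5]]
... * rho(a) = [[7, 2], [17, 5]]  ->  [[83, 24], [204, 59]]
... * rho(b^-1) = [[1, -5], [0, 1]]  ->  [[83, -391], [204, -961]]
... * rho(a^-1) = [[5, -2], [-17, 7]]  ->  [[7062, -2903], [17357, -7135]]
... * rho(a^-1) = [[5, -2], [-17, 7]]  ->  [[84661, -34445], [208080, -84659]]
... * rho(b) = [[1, 5], [0, 1]]  ->  [[84661, 388860], [208080, 955741]]
... * rho(a) = [[7, 2], [17, 5]]  ->  [[7203247, 2113622], [17704157, 5194865]]
... * rho(b) = [[1, 5], [0, 1]]  ->  [[7203247, 38129857], [17704157, 93715650]]
... * rho(b) = [[1, 5], [0, 1]]  ->  [[7203247, 74146092], [17704157, 182236435]]
... * rho(b) = [[1, 5], [0, 1]]  ->  [[7203247, 110162327], [17704157, 270757220]]
... * rho(b) = [[1, 5], [0, 1]]  ->  [[7203247, 146178562], [17704157, 359278005]]
... * rho(a) = [[7, 2], [17, 5]]  ->  [[2535458283, 745299304], [6231655184, 1831798339]]
... * rho(b^-1) = [[1, -5], [0, 1]]  ->  [[2535458283, -11931992111], [6231655184, -29326477581]]
... * rho(a) = [[7, 2], [17, 5]]  ->  [[-185095657906, -54589043989], [-454928532589, -134169077537]]
... * rho(b^-1) = [[1, -5], [0, 1]]  ->  [[-185095657906, 870889245541], [-454928532589, 2140473585408]]
... * rho(a^-1) = [[5, -2], [-17, 7]]  ->  [[-15730595463727, 6466416034599], [-38662693614881, 15893172163034]]
... * rho(b) = [[1, 5], [0, 1]]  ->  [[-15730595463727, -72186561284036], [-38662693614881, -177420295911371]]
tr = -15730595463727 + -177420295911371 = -193150891375098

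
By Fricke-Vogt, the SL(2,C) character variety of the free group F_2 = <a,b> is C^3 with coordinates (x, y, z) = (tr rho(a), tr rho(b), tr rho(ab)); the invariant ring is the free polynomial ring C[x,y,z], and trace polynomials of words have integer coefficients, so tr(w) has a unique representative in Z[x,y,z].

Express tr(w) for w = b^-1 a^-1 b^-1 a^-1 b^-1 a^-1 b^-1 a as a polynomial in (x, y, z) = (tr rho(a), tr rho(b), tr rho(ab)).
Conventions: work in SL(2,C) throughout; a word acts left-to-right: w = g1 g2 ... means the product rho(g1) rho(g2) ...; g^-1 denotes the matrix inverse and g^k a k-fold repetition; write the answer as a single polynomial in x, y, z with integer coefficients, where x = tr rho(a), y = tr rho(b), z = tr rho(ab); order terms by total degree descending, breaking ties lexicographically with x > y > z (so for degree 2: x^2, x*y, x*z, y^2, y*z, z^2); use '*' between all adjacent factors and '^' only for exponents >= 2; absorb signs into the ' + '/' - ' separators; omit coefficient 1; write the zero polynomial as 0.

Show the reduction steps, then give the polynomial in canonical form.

tr(b^-1) = tr(b) = y
and tr(b^-1 a) = tr(a) * tr(b) - tr(a b) = x*y - z
and tr(a^-1 b^-1) = tr(b^-1) * tr(a) - tr(b^-1 a) = z
next, tr(b^-1 a^-1 b^-1) = tr(a^-1 b^-1) * tr(b) - tr(a^-1) = y*z - x
tr(a b a) = tr(a) * tr(b a) - tr(b) = x*z - y
tr(b a b a) = tr(a b) * tr(a b) - tr(1)   [split at repeated a] = z^2 - 2
tr(a b a b a) = tr(a) * tr(b a b a) - tr(b a b) = x*z^2 - y*z - x
and tr(a b a b a b) = tr(a b) * tr(a b a b) - tr(a^-1 b^-1)   [split at repeated a] = z^3 - 3*z
tr(b a b a b^-1 a) = tr(a b a b a) * tr(b) - tr(a b a b a b) = x*y*z^2 - y^2*z - z^3 - x*y + 3*z
and tr(b^-1 a^-1 b a b a) = tr(b a b a b^-1) * tr(a) - tr(b a b a b^-1 a) = -x*y*z^2 + x^2*z + y^2*z + z^3 - 3*z
and tr(a b a^-1 b^-1 a^-1 b) = tr(b^-1 a^-1 b a b) * tr(a) - tr(b^-1 a^-1 b a b a) = x*y*z^2 - x^2*z - y^2*z - z^3 + x*y + 3*z
and tr(a^-1 b^-1 a^-1 b^-1 a b) = tr(a b a^-1 b^-1 a^-1) * tr(b) - tr(a b a^-1 b^-1 a^-1 b) = -x*y*z^2 + x^2*z + y^2*z + z^3 - 3*z
and tr(b^-1 a b^-1 a^-1 b^-1 a^-1) = tr(a^-1 b^-1 a^-1 b^-1 a) * tr(b) - tr(a^-1 b^-1 a^-1 b^-1 a b) = x*y*z^2 - x^2*z - z^3 - x*y + 3*z
tr(b^-2) = tr(b^-1) * tr(b) - tr(1) = y^2 - 2
tr(a b a^-1 b) = tr(b a b) * tr(a) - tr(b a b a) = x*y*z - x^2 - z^2 + 2
tr(b^-1 a b a^-1) = tr(a b a^-1) * tr(b) - tr(a b a^-1 b) = -x*y*z + x^2 + y^2 + z^2 - 2
and tr(a^-1 b^-2 a b) = tr(b^-1 a b a^-1) * tr(b) - tr(b^-1 a b a^-1 b) = -x*y^2*z + x^2*y + y^3 + y*z^2 - 3*y
tr(b^-1 a b^-1 a^-1 b^-1) = tr(a^-1 b^-2 a) * tr(b) - tr(a^-1 b^-2 a b) = x*y^2*z - x^2*y - y*z^2 + y
tr(a^-1 b^-1 a b^-1 a^-1 b^-1 a^-1) = tr(b^-1 a b^-1 a^-1 b^-1 a^-1) * tr(a) - tr(b^-1 a b^-1 a^-1 b^-1) = x^2*y*z^2 - x^3*z - x*y^2*z - x*z^3 + y*z^2 + 3*x*z - y
next, tr(a^-2 b^-1 a b) = tr(b^-1 a b a^-1) * tr(a) - tr(b^-1 a b) = -x^2*y*z + x^3 + x*y^2 + x*z^2 - 3*x
next, tr(a^-1 b^-1 a b^-1 a^-1) = tr(a^-2 b^-1 a) * tr(b) - tr(a^-2 b^-1 a b) = x^2*y*z - x^3 - x*y^2 - x*z^2 + y*z + 3*x
and tr(a b^2 a b) = tr(b) * tr(a b a b) - tr(a b a) = y*z^2 - x*z - y
and tr(a b^2 a) = tr(a) * tr(b^2 a) - tr(b^2) = x*y*z - x^2 - y^2 + 2
and tr(b a b^2 a b) = tr(b) * tr(a b^2 a b) - tr(a b^2 a) = y^2*z^2 - 2*x*y*z + x^2 - 2
and tr(b a b^2 a b a) = tr(b) * tr(a b a b a b) - tr(a b a b a) = y*z^3 - x*z^2 - 2*y*z + x
next, tr(b a b a^-1 b a b) = tr(b a b^2 a b) * tr(a) - tr(b a b^2 a b a) = x*y^2*z^2 - 2*x^2*y*z - y*z^3 + x^3 + x*z^2 + 2*y*z - 3*x
tr(b a b a b a b a) = tr(a b) * tr(a b a b a b) - tr(a^-1 b^-1 a^-1 b^-1)   [split at repeated a] = z^4 - 4*z^2 + 2
tr(b a b a^-1 b a b a) = tr(b a b a b a b) * tr(a) - tr(b a b a b a b a) = x*y*z^3 - x^2*z^2 - z^4 - 2*x*y*z + x^2 + 4*z^2 - 2
and tr(a^-1 b a b a^-1 b a b) = tr(b a b a^-1 b a b) * tr(a) - tr(b a b a^-1 b a b a) = x^2*y^2*z^2 - 2*x^3*y*z - 2*x*y*z^3 + x^4 + 2*x^2*z^2 + z^4 + 4*x*y*z - 4*x^2 - 4*z^2 + 2
tr(a b a^-1 b a b^-1 a^-1 b) = tr(a^-1 b a b a^-1 b a) * tr(b) - tr(a^-1 b a b a^-1 b a b) = -x^2*y^2*z^2 + 2*x^3*y*z + x*y^3*z + 2*x*y*z^3 - x^4 - x^2*y^2 - 2*x^2*z^2 - y^2*z^2 - z^4 - 4*x*y*z + 4*x^2 + y^2 + 4*z^2 - 2
and tr(a b^-1 a^-1 b^-1 a b a^-1 b) = tr(a b a^-1 b a b^-1 a^-1) * tr(b) - tr(a b a^-1 b a b^-1 a^-1 b) = x^2*y^2*z^2 - 2*x^3*y*z - x*y^3*z - 2*x*y*z^3 + x^4 + x^2*y^2 + 2*x^2*z^2 + y^2*z^2 + z^4 + 4*x*y*z - 4*x^2 - 4*z^2 + 2
tr(b a^-1 b^-1 a b^-1 a^-1 b^-1 a) = tr(a b^-1 a^-1 b^-1 a b a^-1) * tr(b) - tr(a b^-1 a^-1 b^-1 a b a^-1 b) = -x^2*y^2*z^2 + 2*x^3*y*z + x*y^3*z + 2*x*y*z^3 - x^4 - x^2*y^2 - 2*x^2*z^2 - y^2*z^2 - z^4 - 4*x*y*z + 4*x^2 + y^2 + 4*z^2 - 2
and tr(a^-1 b^-1 a b^-1 a^-1 b^-1 a^-1 b) = tr(b a^-1 b^-1 a b^-1 a^-1 b^-1) * tr(a) - tr(b a^-1 b^-1 a b^-1 a^-1 b^-1 a) = x^2*y^2*z^2 - x^3*y*z - x*y^3*z - 2*x*y*z^3 + x^2*z^2 + y^2*z^2 + z^4 + 5*x*y*z - x^2 - y^2 - 4*z^2 + 2
tr(b^-1 a^-1 b^-1 a^-1 b^-1 a^-1 b^-1 a) = tr(a^-1 b^-1 a b^-1 a^-1 b^-1 a^-1) * tr(b) - tr(a^-1 b^-1 a b^-1 a^-1 b^-1 a^-1 b) = x*y*z^3 - x^2*z^2 - z^4 - 2*x*y*z + x^2 + 4*z^2 - 2

x*y*z^3 - x^2*z^2 - z^4 - 2*x*y*z + x^2 + 4*z^2 - 2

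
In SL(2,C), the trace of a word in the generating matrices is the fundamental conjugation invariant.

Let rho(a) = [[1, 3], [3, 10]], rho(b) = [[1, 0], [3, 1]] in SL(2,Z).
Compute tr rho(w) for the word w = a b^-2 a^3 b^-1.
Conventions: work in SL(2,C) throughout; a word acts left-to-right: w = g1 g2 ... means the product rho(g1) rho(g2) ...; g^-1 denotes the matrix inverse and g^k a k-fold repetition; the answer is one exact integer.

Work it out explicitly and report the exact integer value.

-1744

rho(a) = [[1, 3], [3, 10]]
... * rho(b^-1) = [[1, 0], [-3, 1]]  ->  [[-8, 3], [-27, 10]]
... * rho(b^-1) = [[1, 0], [-3, 1]]  ->  [[-17, 3], [-57, 10]]
... * rho(a) = [[1, 3], [3, 10]]  ->  [[-8, -21], [-27, -71]]
... * rho(a) = [[1, 3], [3, 10]]  ->  [[-71, -234], [-240, -791]]
... * rho(a) = [[1, 3], [3, 10]]  ->  [[-773, -2553], [-2613, -8630]]
... * rho(b^-1) = [[1, 0], [-3, 1]]  ->  [[6886, -2553], [23277, -8630]]
tr = 6886 + -8630 = -1744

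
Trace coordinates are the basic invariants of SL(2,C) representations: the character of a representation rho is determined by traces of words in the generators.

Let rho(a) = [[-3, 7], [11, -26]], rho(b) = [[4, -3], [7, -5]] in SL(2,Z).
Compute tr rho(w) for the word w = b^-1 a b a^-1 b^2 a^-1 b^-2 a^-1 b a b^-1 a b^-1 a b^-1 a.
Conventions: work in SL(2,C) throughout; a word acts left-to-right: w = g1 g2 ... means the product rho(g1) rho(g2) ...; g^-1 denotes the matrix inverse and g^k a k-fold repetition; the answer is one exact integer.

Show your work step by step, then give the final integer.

rho(b^-1) = [[-5, 3], [-7, 4]]
... * rho(a) = [[-3, 7], [11, -26]]  ->  [[48, -113], [65, -153]]
... * rho(b) = [[4, -3], [7, -5]]  ->  [[-599, 421], [-811, 570]]
... * rho(a^-1) = [[-26, -7], [-11, -3]]  ->  [[10943, 2930], [14816, 3967]]
... * rho(b) = [[4, -3], [7, -5]]  ->  [[64282, -47479], [87033, -64283]]
... * rho(b) = [[4, -3], [7, -5]]  ->  [[-75225, 44549], [-101849, 60316]]
... * rho(a^-1) = [[-26, -7], [-11, -3]]  ->  [[1465811, 392928], [1984598, 531995]]
... * rho(b^-1) = [[-5, 3], [-7, 4]]  ->  [[-10079551, 5969145], [-13646955, 8081774]]
... * rho(b^-1) = [[-5, 3], [-7, 4]]  ->  [[8613740, -6362073], [11662357, -8613769]]
... * rho(a^-1) = [[-26, -7], [-11, -3]]  ->  [[-153974437, -41209961], [-208469823, -55795192]]
... * rho(b) = [[4, -3], [7, -5]]  ->  [[-904367475, 667973116], [-1224445636, 904385429]]
... * rho(a) = [[-3, 7], [11, -26]]  ->  [[10060806701, -23697873341], [13621576627, -32085140606]]
... * rho(b^-1) = [[-5, 3], [-7, 4]]  ->  [[115581079882, -64609073261], [156488101107, -87475832543]]
... * rho(a) = [[-3, 7], [11, -26]]  ->  [[-1057443045517, 2488903463960], [-1431698461294, 3369788353867]]
... * rho(b^-1) = [[-5, 3], [-7, 4]]  ->  [[-12135109020135, 6783284719289], [-16430026170599, 9184058031586]]
... * rho(a) = [[-3, 7], [11, -26]]  ->  [[111021458972584, -261311165842459], [150314716859243, -353795692015429]]
... * rho(b^-1) = [[-5, 3], [-7, 4]]  ->  [[1274070866034293, -712180286452084], [1724996259811788, -964238617483987]]
... * rho(a) = [[-3, 7], [11, -26]]  ->  [[-11656195749075803, 27435183509994235], [-15781613571759221, 37145177873266178]]
tr = -11656195749075803 + 37145177873266178 = 25488982124190375

25488982124190375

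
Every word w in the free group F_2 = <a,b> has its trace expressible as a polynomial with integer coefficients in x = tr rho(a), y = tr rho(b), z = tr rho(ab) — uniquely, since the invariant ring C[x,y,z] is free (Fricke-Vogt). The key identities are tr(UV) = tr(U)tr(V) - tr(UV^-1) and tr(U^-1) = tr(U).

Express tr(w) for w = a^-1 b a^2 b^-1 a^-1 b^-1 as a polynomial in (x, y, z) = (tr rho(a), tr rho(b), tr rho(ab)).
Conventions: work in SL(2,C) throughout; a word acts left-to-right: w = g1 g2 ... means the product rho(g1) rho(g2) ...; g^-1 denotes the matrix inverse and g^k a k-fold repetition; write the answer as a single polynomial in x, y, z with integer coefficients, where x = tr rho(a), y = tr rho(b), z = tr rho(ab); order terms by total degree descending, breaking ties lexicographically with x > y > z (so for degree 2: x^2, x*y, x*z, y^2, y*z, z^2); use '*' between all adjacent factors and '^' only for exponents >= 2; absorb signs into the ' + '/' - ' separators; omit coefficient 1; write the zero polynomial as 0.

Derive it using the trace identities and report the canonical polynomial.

-x^2*y*z^2 + x^3*z + x*y^2*z + x*z^3 - 4*x*z + y

tr(a b^-1) = tr(a) tr(b) - tr(a b)  (eliminate b^-1) = x*y - z
and tr(a^2) = tr(a) tr(a) - tr(1)  (reduce the a square) = x^2 - 2
and tr(b a b a) = tr(a b) tr(a b) - tr(1)  (split on a) = z^2 - 2
tr(b a b) = tr(b) tr(a b) - tr(a)  (reduce the b square) = y*z - x
next, tr(a b a^2 b) = tr(a) tr(b a b a) - tr(b a b)  (reduce the a square) = x*z^2 - y*z - x
tr(b a^2) = tr(a) tr(b a) - tr(b)  (reduce the a square) = x*z - y
and tr(a b a^2) = tr(a) tr(b a^2) - tr(b a)  (reduce the a square) = x^2*z - x*y - z
tr(b a b a^2 b) = tr(b) tr(a b a^2 b) - tr(a b a^2)  (reduce the b square) = x*y*z^2 - x^2*z - y^2*z + z
next, tr(b a b a b a) = tr(b a) tr(b a b a) - tr(b^-1 a^-1)  (split on b) = z^3 - 3*z
tr(b a b a b) = tr(b) tr(a b a b) - tr(a b a)  (reduce the b square) = y*z^2 - x*z - y
next, tr(b a b a^2 b a) = tr(a) tr(b a b a b a) - tr(b a b a b)  (reduce the a square) = x*z^3 - y*z^2 - 2*x*z + y
and tr(a^-1 b a b a^2 b) = tr(b a b a^2 b) tr(a) - tr(b a b a^2 b a)  (eliminate a^-1) = x^2*y*z^2 - x^3*z - x*y^2*z - x*z^3 + y*z^2 + 3*x*z - y
tr(a b a^2 b^-1 a^-1 b) = tr(a^-1 b a b a^2) tr(b) - tr(a^-1 b a b a^2 b)  (eliminate b^-1) = -x^2*y*z^2 + x^3*z + x*y^2*z + x*z^3 - 3*x*z - y
tr(b a^2 b^-1 a^-1 b^-1 a) = tr(a b a^2 b^-1 a^-1) tr(b) - tr(a b a^2 b^-1 a^-1 b)  (eliminate b^-1) = x^2*y*z^2 - x^3*z - x*y^2*z - x*z^3 + x^2*y + 3*x*z - y
and tr(a^-1 b a^2 b^-1 a^-1 b^-1) = tr(b a^2 b^-1 a^-1 b^-1) tr(a) - tr(b a^2 b^-1 a^-1 b^-1 a)  (eliminate a^-1) = -x^2*y*z^2 + x^3*z + x*y^2*z + x*z^3 - 4*x*z + y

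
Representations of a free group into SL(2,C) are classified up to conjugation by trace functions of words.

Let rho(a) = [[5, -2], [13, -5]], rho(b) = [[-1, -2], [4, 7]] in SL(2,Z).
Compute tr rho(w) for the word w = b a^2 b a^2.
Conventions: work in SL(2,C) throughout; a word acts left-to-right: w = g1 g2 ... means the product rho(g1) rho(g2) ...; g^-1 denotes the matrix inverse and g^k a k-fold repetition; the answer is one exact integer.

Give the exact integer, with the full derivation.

34

rho(b) = [[-1, -2], [4, 7]]
... * rho(a) = [[5, -2], [13, -5]]  ->  [[-31, 12], [111, -43]]
... * rho(a) = [[5, -2], [13, -5]]  ->  [[1, 2], [-4, -7]]
... * rho(b) = [[-1, -2], [4, 7]]  ->  [[7, 12], [-24, -41]]
... * rho(a) = [[5, -2], [13, -5]]  ->  [[191, -74], [-653, 253]]
... * rho(a) = [[5, -2], [13, -5]]  ->  [[-7, -12], [24, 41]]
tr = -7 + 41 = 34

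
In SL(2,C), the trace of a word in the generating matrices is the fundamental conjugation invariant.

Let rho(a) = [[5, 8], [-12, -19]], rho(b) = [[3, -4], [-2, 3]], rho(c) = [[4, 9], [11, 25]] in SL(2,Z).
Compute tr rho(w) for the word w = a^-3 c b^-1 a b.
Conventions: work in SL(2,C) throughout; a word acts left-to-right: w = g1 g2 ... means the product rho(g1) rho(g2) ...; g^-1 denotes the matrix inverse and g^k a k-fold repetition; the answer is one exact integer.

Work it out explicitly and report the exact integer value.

rho(a^-1) = [[-19, -8], [12, 5]]
... * rho(a^-1) = [[-19, -8], [12, 5]]  ->  [[265, 112], [-168, -71]]
... * rho(a^-1) = [[-19, -8], [12, 5]]  ->  [[-3691, -1560], [2340, 989]]
... * rho(c) = [[4, 9], [11, 25]]  ->  [[-31924, -72219], [20239, 45785]]
... * rho(b^-1) = [[3, 4], [2, 3]]  ->  [[-240210, -344353], [152287, 218311]]
... * rho(a) = [[5, 8], [-12, -19]]  ->  [[2931186, 4621027], [-1858297, -2929613]]
... * rho(b) = [[3, -4], [-2, 3]]  ->  [[-448496, 2138337], [284335, -1355651]]
tr = -448496 + -1355651 = -1804147

-1804147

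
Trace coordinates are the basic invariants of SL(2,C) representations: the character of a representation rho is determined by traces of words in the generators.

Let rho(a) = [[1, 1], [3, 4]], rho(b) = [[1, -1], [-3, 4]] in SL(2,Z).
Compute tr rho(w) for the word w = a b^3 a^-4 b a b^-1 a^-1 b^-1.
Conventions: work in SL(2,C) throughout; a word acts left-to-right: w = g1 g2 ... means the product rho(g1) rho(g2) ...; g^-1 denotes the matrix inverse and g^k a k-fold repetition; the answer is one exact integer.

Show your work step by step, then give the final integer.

35485925

rho(a) = [[1, 1], [3, 4]]
... * rho(b) = [[1, -1], [-3, 4]]  ->  [[-2, 3], [-9, 13]]
... * rho(b) = [[1, -1], [-3, 4]]  ->  [[-11, 14], [-48, 61]]
... * rho(b) = [[1, -1], [-3, 4]]  ->  [[-53, 67], [-231, 292]]
... * rho(a^-1) = [[4, -1], [-3, 1]]  ->  [[-413, 120], [-1800, 523]]
... * rho(a^-1) = [[4, -1], [-3, 1]]  ->  [[-2012, 533], [-8769, 2323]]
... * rho(a^-1) = [[4, -1], [-3, 1]]  ->  [[-9647, 2545], [-42045, 11092]]
... * rho(a^-1) = [[4, -1], [-3, 1]]  ->  [[-46223, 12192], [-201456, 53137]]
... * rho(b) = [[1, -1], [-3, 4]]  ->  [[-82799, 94991], [-360867, 414004]]
... * rho(a) = [[1, 1], [3, 4]]  ->  [[202174, 297165], [881145, 1295149]]
... * rho(b^-1) = [[4, 1], [3, 1]]  ->  [[1700191, 499339], [7410027, 2176294]]
... * rho(a^-1) = [[4, -1], [-3, 1]]  ->  [[5302747, -1200852], [23111226, -5233733]]
... * rho(b^-1) = [[4, 1], [3, 1]]  ->  [[17608432, 4101895], [76743705, 17877493]]
tr = 17608432 + 17877493 = 35485925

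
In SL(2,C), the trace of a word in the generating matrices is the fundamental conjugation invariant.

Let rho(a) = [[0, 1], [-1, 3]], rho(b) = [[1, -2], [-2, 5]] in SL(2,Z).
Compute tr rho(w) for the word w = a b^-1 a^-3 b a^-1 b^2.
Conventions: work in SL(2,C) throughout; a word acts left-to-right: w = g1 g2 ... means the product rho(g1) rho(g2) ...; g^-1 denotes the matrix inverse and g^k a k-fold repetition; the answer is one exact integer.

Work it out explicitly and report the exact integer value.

rho(a) = [[0, 1], [-1, 3]]
... * rho(b^-1) = [[5, 2], [2, 1]]  ->  [[2, 1], [1, 1]]
... * rho(a^-1) = [[3, -1], [1, 0]]  ->  [[7, -2], [4, -1]]
... * rho(a^-1) = [[3, -1], [1, 0]]  ->  [[19, -7], [11, -4]]
... * rho(a^-1) = [[3, -1], [1, 0]]  ->  [[50, -19], [29, -11]]
... * rho(b) = [[1, -2], [-2, 5]]  ->  [[88, -195], [51, -113]]
... * rho(a^-1) = [[3, -1], [1, 0]]  ->  [[69, -88], [40, -51]]
... * rho(b) = [[1, -2], [-2, 5]]  ->  [[245, -578], [142, -335]]
... * rho(b) = [[1, -2], [-2, 5]]  ->  [[1401, -3380], [812, -1959]]
tr = 1401 + -1959 = -558

-558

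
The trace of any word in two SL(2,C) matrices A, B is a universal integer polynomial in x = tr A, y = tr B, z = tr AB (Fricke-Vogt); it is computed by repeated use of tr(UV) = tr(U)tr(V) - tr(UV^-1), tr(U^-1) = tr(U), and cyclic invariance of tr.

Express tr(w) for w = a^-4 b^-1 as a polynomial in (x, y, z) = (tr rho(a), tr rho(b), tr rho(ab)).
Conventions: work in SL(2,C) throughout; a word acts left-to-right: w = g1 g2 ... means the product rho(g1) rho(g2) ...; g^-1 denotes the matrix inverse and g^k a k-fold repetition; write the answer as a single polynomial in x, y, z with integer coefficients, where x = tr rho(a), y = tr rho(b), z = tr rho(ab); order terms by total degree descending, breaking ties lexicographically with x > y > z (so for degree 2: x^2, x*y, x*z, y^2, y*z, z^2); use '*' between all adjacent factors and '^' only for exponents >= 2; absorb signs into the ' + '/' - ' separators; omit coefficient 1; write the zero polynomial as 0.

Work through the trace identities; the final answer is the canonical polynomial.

tr(b^-1) = tr(b) = y
tr(b^-1 a) = tr(a) tr(b) - tr(a b)  (eliminate b^-1) = x*y - z
and tr(a^-1 b^-1) = tr(b^-1) tr(a) - tr(b^-1 a)  (eliminate a^-1) = z
tr(a^-1 b^-1 a^-1) = tr(a^-1 b^-1) tr(a) - tr(a^-1 b^-1 a)  (eliminate a^-1) = x*z - y
tr(a^-2 b^-1 a^-1) = tr(a^-1 b^-1 a^-1) tr(a) - tr(a^-1 b^-1)  (eliminate a^-1) = x^2*z - x*y - z
next, tr(a^-4 b^-1) = tr(a^-2 b^-1 a^-1) tr(a) - tr(a^-2 b^-1)  (eliminate a^-1) = x^3*z - x^2*y - 2*x*z + y

x^3*z - x^2*y - 2*x*z + y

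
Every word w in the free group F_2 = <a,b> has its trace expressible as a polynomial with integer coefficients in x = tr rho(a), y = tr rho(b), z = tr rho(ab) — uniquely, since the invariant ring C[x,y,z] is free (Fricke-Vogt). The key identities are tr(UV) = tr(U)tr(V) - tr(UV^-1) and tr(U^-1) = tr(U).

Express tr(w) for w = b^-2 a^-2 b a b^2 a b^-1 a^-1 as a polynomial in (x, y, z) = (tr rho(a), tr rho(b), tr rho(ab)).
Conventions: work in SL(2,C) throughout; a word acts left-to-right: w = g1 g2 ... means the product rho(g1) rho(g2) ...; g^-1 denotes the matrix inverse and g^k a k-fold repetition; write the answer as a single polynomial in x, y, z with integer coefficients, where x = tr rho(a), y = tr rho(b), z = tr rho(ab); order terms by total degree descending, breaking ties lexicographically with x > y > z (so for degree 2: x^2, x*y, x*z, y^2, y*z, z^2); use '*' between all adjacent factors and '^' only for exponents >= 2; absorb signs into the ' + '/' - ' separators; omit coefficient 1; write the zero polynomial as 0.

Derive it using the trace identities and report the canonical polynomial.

tr(b^2 a) = tr(b)*tr(a b) - tr(a) = y*z - x
tr(b^2) = tr(b)*tr(b) - tr(1) = y^2 - 2
tr(a b^2 a) = tr(a)*tr(b^2 a) - tr(b^2) = x*y*z - x^2 - y^2 + 2
tr(a b a b) = tr(a b)*tr(a b) - tr(1) = z^2 - 2
tr(a b a) = tr(a)*tr(b a) - tr(b) = x*z - y
tr(b a b^2 a) = tr(b)*tr(a b a b) - tr(a b a) = y*z^2 - x*z - y
tr(b a b^2) = tr(b)*tr(a b^2) - tr(a b) = y^2*z - x*y - z
tr(a b a b^2 a) = tr(a)*tr(b a b^2 a) - tr(b a b^2) = x*y*z^2 - x^2*z - y^2*z + z
tr(a b a b a b) = tr(a b a b)*tr(a b) - tr(b a) = z^3 - 3*z
tr(a b a b a) = tr(a)*tr(b a b a) - tr(b a b) = x*z^2 - y*z - x
tr(a b a b^2 a b) = tr(b)*tr(a b a b a b) - tr(a b a b a) = y*z^3 - x*z^2 - 2*y*z + x
tr(b a b^2 a b^-1 a) = tr(a b a b^2 a)*tr(b) - tr(a b a b^2 a b) = x*y^2*z^2 - x^2*y*z - y^3*z - y*z^3 + x*z^2 + 3*y*z - x
tr(a^-1 b a b^2 a b^-1) = tr(b a b^2 a b^-1)*tr(a) - tr(b a b^2 a b^-1 a) = -x*y^2*z^2 + 2*x^2*y*z + y^3*z + y*z^3 - x^3 - x*y^2 - x*z^2 - 3*y*z + 3*x
tr(a^-2 b a b^2 a b^-1) = tr(a^-1 b a b^2 a b^-1)*tr(a) - tr(a^-1 b a b^2 a b^-1 a) = -x^2*y^2*z^2 + 2*x^3*y*z + x*y^3*z + x*y*z^3 - x^4 - x^2*y^2 - x^2*z^2 - 4*x*y*z + 4*x^2 + y^2 - 2
tr(a^-1 b a b^2) = tr(b a b^2)*tr(a) - tr(b a b^2 a) = x*y^2*z - x^2*y - y*z^2 + y
tr(a^-2 b a b^2 a b^-2) = tr(a^-2 b a b^2 a b^-1)*tr(b) - tr(a^-2 b a b^2 a) = -x^2*y^3*z^2 + 2*x^3*y^2*z + x*y^4*z + x*y^2*z^3 - x^4*y - x^2*y^3 - x^2*y*z^2 - 5*x*y^2*z + 5*x^2*y + y^3 + y*z^2 - 3*y
tr(b^-2 a^-2 b a b^2 a b^-1) = tr(a^-2 b a b^2 a b^-2)*tr(b) - tr(a^-2 b a b^2 a b^-1) = -x^2*y^4*z^2 + 2*x^3*y^3*z + x*y^5*z + x*y^3*z^3 - x^4*y^2 - x^2*y^4 - 2*x^3*y*z - 6*x*y^3*z - x*y*z^3 + x^4 + 6*x^2*y^2 + x^2*z^2 + y^4 + y^2*z^2 + 4*x*y*z - 4*x^2 - 4*y^2 + 2
tr(a b^2 a^2) = tr(a)*tr(b^2 a^2) - tr(b^2 a) = x^2*y*z - x^3 - x*y^2 - y*z + 3*x
tr(a^3 b a b) = tr(a)*tr(b a b a^2) - tr(b a b a) = x^2*z^2 - x*y*z - x^2 - z^2 + 2
tr(b a^3) = tr(a)*tr(a b a) - tr(a b) = x^2*z - x*y - z
tr(a^3 b a) = tr(a)*tr(b a^3) - tr(b a^2) = x^3*z - x^2*y - 2*x*z + y
tr(a b a b^2 a^2) = tr(b)*tr(a^3 b a b) - tr(a^3 b a) = x^2*y*z^2 - x^3*z - x*y^2*z - y*z^2 + 2*x*z + y
tr(b a b a b^2) = tr(b)*tr(b a b a b) - tr(b a b a) = y^2*z^2 - x*y*z - y^2 - z^2 + 2
tr(a b a b^2 a^2 b) = tr(a)*tr(b a b a b^2 a) - tr(b a b a b^2) = x*y*z^3 - x^2*z^2 - y^2*z^2 - x*y*z + x^2 + y^2 + z^2 - 2
tr(b a b^2 a^2 b^-1 a) = tr(a b a b^2 a^2)*tr(b) - tr(a b a b^2 a^2 b) = x^2*y^2*z^2 - x^3*y*z - x*y^3*z - x*y*z^3 + x^2*z^2 + 3*x*y*z - x^2 - z^2 + 2
tr(a b^-1 a^-1 b a b^2 a) = tr(b a b^2 a^2 b^-1)*tr(a) - tr(b a b^2 a^2 b^-1 a) = -x^2*y^2*z^2 + 2*x^3*y*z + x*y^3*z + x*y*z^3 - x^4 - x^2*y^2 - x^2*z^2 - 4*x*y*z + 4*x^2 + z^2 - 2
tr(a b^2 a b a) = tr(a)*tr(b^2 a b a) - tr(b^2 a b) = x*y*z^2 - x^2*z - y^2*z + z
tr(b a b^2 a b) = tr(b)*tr(a b^2 a b) - tr(a b^2 a) = y^2*z^2 - 2*x*y*z + x^2 - 2
tr(a b a b^2 a b a) = tr(a)*tr(b a b^2 a b a) - tr(b a b^2 a b) = x*y*z^3 - x^2*z^2 - y^2*z^2 + 2
tr(a b a b a b a b) = tr(a b a b)*tr(a b a b) - tr(1) = z^4 - 4*z^2 + 2
tr(a b a b a b a) = tr(a)*tr(b a b a b a) - tr(b a b a b) = x*z^3 - y*z^2 - 2*x*z + y
tr(a b a b^2 a b a b) = tr(b)*tr(a b a b a b a b) - tr(a b a b a b a) = y*z^4 - x*z^3 - 3*y*z^2 + 2*x*z + y
tr(b a b^2 a b a b^-1 a) = tr(a b a b^2 a b a)*tr(b) - tr(a b a b^2 a b a b) = x*y^2*z^3 - x^2*y*z^2 - y^3*z^2 - y*z^4 + x*z^3 + 3*y*z^2 - 2*x*z + y
tr(a b^-1 a^-1 b a b^2 a b) = tr(b a b^2 a b a b^-1)*tr(a) - tr(b a b^2 a b a b^-1 a) = -x*y^2*z^3 + 2*x^2*y*z^2 + y^3*z^2 + y*z^4 - x^3*z - x*y^2*z - x*z^3 - 3*y*z^2 + 3*x*z - y
tr(a^-1 b a b^2 a b^-1 a b^-1) = tr(a b^-1 a^-1 b a b^2 a)*tr(b) - tr(a b^-1 a^-1 b a b^2 a b) = -x^2*y^3*z^2 + 2*x^3*y^2*z + x*y^4*z + 2*x*y^2*z^3 - x^4*y - x^2*y^3 - 3*x^2*y*z^2 - y^3*z^2 - y*z^4 + x^3*z - 3*x*y^2*z + x*z^3 + 4*x^2*y + 4*y*z^2 - 3*x*z - y
tr(a b^2 a b^-1 a) = tr(a^2 b^2 a)*tr(b) - tr(a^2 b^2 a b) = x^2*y^2*z - x^3*y - x*y^3 - x*y*z^2 + x^2*z + 3*x*y - z
tr(a^-2 b a b^2 a b^-1 a b^-1) = tr(a^-1 b a b^2 a b^-1 a b^-1)*tr(a) - tr(a^-1 b a b^2 a b^-1 a b^-1 a) = -x^3*y^3*z^2 + 2*x^4*y^2*z + x^2*y^4*z + 2*x^2*y^2*z^3 - x^5*y - x^3*y^3 - 3*x^3*y*z^2 - x*y^3*z^2 - x*y*z^4 + x^4*z - 4*x^2*y^2*z + x^2*z^3 + 5*x^3*y + x*y^3 + 5*x*y*z^2 - 4*x^2*z - 4*x*y + z
tr(b^-2 a^-2 b a b^2 a b^-1 a) = tr(a^-2 b a b^2 a b^-1 a b^-1)*tr(b) - tr(a^-2 b a b^2 a b^-1 a) = -x^3*y^4*z^2 + 2*x^4*y^3*z + x^2*y^5*z + 2*x^2*y^3*z^3 - x^5*y^2 - x^3*y^4 - 3*x^3*y^2*z^2 - x*y^4*z^2 - x*y^2*z^4 + x^4*y*z - 4*x^2*y^3*z + x^2*y*z^3 + 5*x^3*y^2 + x*y^4 + 6*x*y^2*z^2 - 6*x^2*y*z - y^3*z - y*z^3 + x^3 - 3*x*y^2 + x*z^2 + 4*y*z - 3*x
tr(b^-2 a^-2 b a b^2 a b^-1 a^-1) = tr(b^-2 a^-2 b a b^2 a b^-1)*tr(a) - tr(b^-2 a^-2 b a b^2 a b^-1 a) = -x^2*y^3*z^3 + 3*x^3*y^2*z^2 + x*y^4*z^2 + x*y^2*z^4 - 3*x^4*y*z - 2*x^2*y^3*z - 2*x^2*y*z^3 + x^5 + x^3*y^2 + x^3*z^2 - 5*x*y^2*z^2 + 10*x^2*y*z + y^3*z + y*z^3 - 5*x^3 - x*y^2 - x*z^2 - 4*y*z + 5*x

-x^2*y^3*z^3 + 3*x^3*y^2*z^2 + x*y^4*z^2 + x*y^2*z^4 - 3*x^4*y*z - 2*x^2*y^3*z - 2*x^2*y*z^3 + x^5 + x^3*y^2 + x^3*z^2 - 5*x*y^2*z^2 + 10*x^2*y*z + y^3*z + y*z^3 - 5*x^3 - x*y^2 - x*z^2 - 4*y*z + 5*x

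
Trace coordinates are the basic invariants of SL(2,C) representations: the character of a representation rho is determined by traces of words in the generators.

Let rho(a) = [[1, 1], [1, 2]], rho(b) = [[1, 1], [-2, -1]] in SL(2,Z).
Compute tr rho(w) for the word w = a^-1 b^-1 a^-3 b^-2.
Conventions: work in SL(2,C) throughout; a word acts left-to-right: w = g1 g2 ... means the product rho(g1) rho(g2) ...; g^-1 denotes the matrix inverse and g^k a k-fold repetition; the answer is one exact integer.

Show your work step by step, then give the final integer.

rho(a^-1) = [[2, -1], [-1, 1]]
... * rho(b^-1) = [[-1, -1], [2, 1]]  ->  [[-4, -3], [3, 2]]
... * rho(a^-1) = [[2, -1], [-1, 1]]  ->  [[-5, 1], [4, -1]]
... * rho(a^-1) = [[2, -1], [-1, 1]]  ->  [[-11, 6], [9, -5]]
... * rho(a^-1) = [[2, -1], [-1, 1]]  ->  [[-28, 17], [23, -14]]
... * rho(b^-1) = [[-1, -1], [2, 1]]  ->  [[62, 45], [-51, -37]]
... * rho(b^-1) = [[-1, -1], [2, 1]]  ->  [[28, -17], [-23, 14]]
tr = 28 + 14 = 42

42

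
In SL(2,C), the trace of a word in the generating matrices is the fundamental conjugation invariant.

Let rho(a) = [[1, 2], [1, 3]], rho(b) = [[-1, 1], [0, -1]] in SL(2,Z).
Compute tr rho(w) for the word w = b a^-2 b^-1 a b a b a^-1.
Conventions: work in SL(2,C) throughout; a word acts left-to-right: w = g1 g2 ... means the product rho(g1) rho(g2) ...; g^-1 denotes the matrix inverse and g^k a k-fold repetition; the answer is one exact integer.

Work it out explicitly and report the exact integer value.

rho(b) = [[-1, 1], [0, -1]]
... * rho(a^-1) = [[3, -2], [-1, 1]]  ->  [[-4, 3], [1, -1]]
... * rho(a^-1) = [[3, -2], [-1, 1]]  ->  [[-15, 11], [4, -3]]
... * rho(b^-1) = [[-1, -1], [0, -1]]  ->  [[15, 4], [-4, -1]]
... * rho(a) = [[1, 2], [1, 3]]  ->  [[19, 42], [-5, -11]]
... * rho(b) = [[-1, 1], [0, -1]]  ->  [[-19, -23], [5, 6]]
... * rho(a) = [[1, 2], [1, 3]]  ->  [[-42, -107], [11, 28]]
... * rho(b) = [[-1, 1], [0, -1]]  ->  [[42, 65], [-11, -17]]
... * rho(a^-1) = [[3, -2], [-1, 1]]  ->  [[61, -19], [-16, 5]]
tr = 61 + 5 = 66

66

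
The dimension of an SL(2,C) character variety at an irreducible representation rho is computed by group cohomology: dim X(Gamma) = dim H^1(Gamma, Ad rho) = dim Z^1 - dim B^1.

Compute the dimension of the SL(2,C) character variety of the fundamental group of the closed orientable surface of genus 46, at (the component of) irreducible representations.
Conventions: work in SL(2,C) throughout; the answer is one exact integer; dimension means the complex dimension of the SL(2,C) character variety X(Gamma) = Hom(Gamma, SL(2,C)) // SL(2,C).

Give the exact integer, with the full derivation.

270

The genus-46 surface group: 2g = 92 generators, one relator prod [a_i, b_i].
A cocycle assigns one sl_2 vector per generator subject to the relator condition d_2(z) = 0: dim of the unconstrained space is 3*2g = 276.
At an irreducible rho, H^2 = coker(d_2) vanishes (Poincare duality: H^2 is dual to H^0 = invariants = 0), so d_2 is surjective onto sl_2 and dim Z^1 = 276 - 3 = 273.
As always at irreducible rho, dim B^1 = 3.
Hence dim X = 273 - 3 = 270.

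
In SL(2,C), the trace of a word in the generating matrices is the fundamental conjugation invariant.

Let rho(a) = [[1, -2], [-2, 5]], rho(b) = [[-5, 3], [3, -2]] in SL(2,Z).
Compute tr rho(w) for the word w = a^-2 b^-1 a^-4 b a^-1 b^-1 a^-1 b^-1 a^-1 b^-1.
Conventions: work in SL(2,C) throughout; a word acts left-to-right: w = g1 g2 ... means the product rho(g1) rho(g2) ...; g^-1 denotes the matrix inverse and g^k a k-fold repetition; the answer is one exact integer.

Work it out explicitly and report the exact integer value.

rho(a^-1) = [[5, 2], [2, 1]]
... * rho(a^-1) = [[5, 2], [2, 1]]  ->  [[29, 12], [12, 5]]
... * rho(b^-1) = [[-2, -3], [-3, -5]]  ->  [[-94, -147], [-39, -61]]
... * rho(a^-1) = [[5, 2], [2, 1]]  ->  [[-764, -335], [-317, -139]]
... * rho(a^-1) = [[5, 2], [2, 1]]  ->  [[-4490, -1863], [-1863, -773]]
... * rho(a^-1) = [[5, 2], [2, 1]]  ->  [[-26176, -10843], [-10861, -4499]]
... * rho(a^-1) = [[5, 2], [2, 1]]  ->  [[-152566, -63195], [-63303, -26221]]
... * rho(b) = [[-5, 3], [3, -2]]  ->  [[573245, -331308], [237852, -137467]]
... * rho(a^-1) = [[5, 2], [2, 1]]  ->  [[2203609, 815182], [914326, 338237]]
... * rho(b^-1) = [[-2, -3], [-3, -5]]  ->  [[-6852764, -10686737], [-2843363, -4434163]]
... * rho(a^-1) = [[5, 2], [2, 1]]  ->  [[-55637294, -24392265], [-23085141, -10120889]]
... * rho(b^-1) = [[-2, -3], [-3, -5]]  ->  [[184451383, 288873207], [76532949, 119859868]]
... * rho(a^-1) = [[5, 2], [2, 1]]  ->  [[1500003329, 657775973], [622384481, 272925766]]
... * rho(b^-1) = [[-2, -3], [-3, -5]]  ->  [[-4973334577, -7788889852], [-2063546260, -3231782273]]
tr = -4973334577 + -3231782273 = -8205116850

-8205116850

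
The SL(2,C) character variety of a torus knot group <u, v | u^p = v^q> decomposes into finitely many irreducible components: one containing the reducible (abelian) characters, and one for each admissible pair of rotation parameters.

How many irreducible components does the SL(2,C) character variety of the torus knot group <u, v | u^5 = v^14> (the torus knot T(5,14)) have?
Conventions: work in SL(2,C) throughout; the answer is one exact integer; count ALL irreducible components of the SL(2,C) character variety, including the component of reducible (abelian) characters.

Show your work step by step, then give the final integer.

27

In the torus knot group T(5,14), u^5 = v^14 is central, so an irreducible representation sends it to +I or -I (Schur).
This locks tr(u) to 2*cos(pi*alpha/5), alpha in 1..4, and tr(v) to 2*cos(pi*beta/14), beta in 1..13, on each component of irreducible characters.
The two central values (-1)^alpha I and (-1)^beta I must be the same matrix, so alpha and beta share a parity.
count pairs: odd alpha (2 choices) x odd beta (7), plus even alpha (2) x even beta (6): 2*7 + 2*6 = 26.
That is 26 components of irreducible characters, and with the reducible (abelian) component the total is 27.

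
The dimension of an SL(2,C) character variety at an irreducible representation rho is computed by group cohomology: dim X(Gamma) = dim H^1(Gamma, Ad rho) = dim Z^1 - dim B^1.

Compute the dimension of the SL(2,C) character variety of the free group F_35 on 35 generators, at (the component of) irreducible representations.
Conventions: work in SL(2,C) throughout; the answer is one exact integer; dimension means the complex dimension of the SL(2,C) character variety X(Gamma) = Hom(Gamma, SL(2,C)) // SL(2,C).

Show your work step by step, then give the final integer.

Here Gamma is free of rank 35 — no relator constrains a cocycle.
Z^1(Gamma, Ad rho) = (sl_2)^35: a cocycle is a free choice of one sl_2 vector per generator, so dim Z^1 = 3*35 = 105.
Irreducibility makes the coboundary map sl_2 -> Z^1 injective (trivial centralizer), so dim B^1 = 3.
Therefore dim X = 105 - 3 = 102.

102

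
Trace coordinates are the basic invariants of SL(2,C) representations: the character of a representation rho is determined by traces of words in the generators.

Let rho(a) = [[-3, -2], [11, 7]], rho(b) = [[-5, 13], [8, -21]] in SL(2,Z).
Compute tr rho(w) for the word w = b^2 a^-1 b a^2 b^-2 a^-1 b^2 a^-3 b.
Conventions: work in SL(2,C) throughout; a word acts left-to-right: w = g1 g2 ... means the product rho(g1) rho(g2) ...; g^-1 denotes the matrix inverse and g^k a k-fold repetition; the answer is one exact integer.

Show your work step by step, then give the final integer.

rho(b) = [[-5, 13], [8, -21]]
... * rho(b) = [[-5, 13], [8, -21]]  ->  [[129, -338], [-208, 545]]
... * rho(a^-1) = [[7, 2], [-11, -3]]  ->  [[4621, 1272], [-7451, -2051]]
... * rho(b) = [[-5, 13], [8, -21]]  ->  [[-12929, 33361], [20847, -53792]]
... * rho(a) = [[-3, -2], [11, 7]]  ->  [[405758, 259385], [-654253, -418238]]
... * rho(a) = [[-3, -2], [11, 7]]  ->  [[1635961, 1004179], [-2637859, -1619160]]
... * rho(b^-1) = [[-21, -13], [-8, -5]]  ->  [[-42388613, -26288388], [68348319, 42387967]]
... * rho(b^-1) = [[-21, -13], [-8, -5]]  ->  [[1100467977, 682493909], [-1774418435, -1100467982]]
... * rho(a^-1) = [[7, 2], [-11, -3]]  ->  [[195842840, 153454227], [-315781243, -247432924]]
... * rho(b) = [[-5, 13], [8, -21]]  ->  [[248419616, -676581847], [-400557177, 1090935245]]
... * rho(b) = [[-5, 13], [8, -21]]  ->  [[-6654752856, 17437673795], [10730267845, -28116883446]]
... * rho(a^-1) = [[7, 2], [-11, -3]]  ->  [[-238397681737, -65622527097], [384397592821, 105811186028]]
... * rho(a^-1) = [[7, 2], [-11, -3]]  ->  [[-946935974092, -279927782183], [1526860103439, 451361627558]]
... * rho(a^-1) = [[7, 2], [-11, -3]]  ->  [[-3549346214631, -1054088601635], [5723042820935, 1699635324204]]
... * rho(b) = [[-5, 13], [8, -21]]  ->  [[9314022260075, -24005640155868], [-15018131511043, 38707214863871]]
tr = 9314022260075 + 38707214863871 = 48021237123946

48021237123946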